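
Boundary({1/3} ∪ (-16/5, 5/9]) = {-16/5, 5/9}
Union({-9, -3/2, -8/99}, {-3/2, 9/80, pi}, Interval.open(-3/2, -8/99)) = Union({-9, 9/80, pi}, Interval(-3/2, -8/99))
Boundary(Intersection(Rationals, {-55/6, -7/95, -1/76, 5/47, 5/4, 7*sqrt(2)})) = {-55/6, -7/95, -1/76, 5/47, 5/4}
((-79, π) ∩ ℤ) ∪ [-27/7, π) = {-78, -77, …, 3} ∪ [-27/7, π)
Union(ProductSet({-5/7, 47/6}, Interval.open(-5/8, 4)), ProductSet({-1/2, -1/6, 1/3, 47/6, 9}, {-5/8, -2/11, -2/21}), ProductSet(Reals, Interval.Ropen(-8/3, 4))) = ProductSet(Reals, Interval.Ropen(-8/3, 4))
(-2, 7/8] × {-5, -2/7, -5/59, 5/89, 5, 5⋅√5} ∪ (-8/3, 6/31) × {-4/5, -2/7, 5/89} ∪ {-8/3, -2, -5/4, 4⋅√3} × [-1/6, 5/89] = ((-8/3, 6/31) × {-4/5, -2/7, 5/89}) ∪ ({-8/3, -2, -5/4, 4⋅√3} × [-1/6, 5/89]) ∪ ((-2, 7/8] × {-5, -2/7, -5/59, 5/89, 5, 5⋅√5})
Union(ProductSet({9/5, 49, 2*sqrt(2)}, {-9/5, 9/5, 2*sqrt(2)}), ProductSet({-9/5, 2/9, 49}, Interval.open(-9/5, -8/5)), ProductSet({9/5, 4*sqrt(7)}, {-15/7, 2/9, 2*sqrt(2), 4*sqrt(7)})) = Union(ProductSet({9/5, 4*sqrt(7)}, {-15/7, 2/9, 2*sqrt(2), 4*sqrt(7)}), ProductSet({-9/5, 2/9, 49}, Interval.open(-9/5, -8/5)), ProductSet({9/5, 49, 2*sqrt(2)}, {-9/5, 9/5, 2*sqrt(2)}))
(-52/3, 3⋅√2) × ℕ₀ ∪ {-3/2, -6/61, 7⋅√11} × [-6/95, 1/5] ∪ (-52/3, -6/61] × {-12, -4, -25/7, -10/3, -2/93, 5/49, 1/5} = ((-52/3, 3⋅√2) × ℕ₀) ∪ ({-3/2, -6/61, 7⋅√11} × [-6/95, 1/5]) ∪ ((-52/3, -6/61] × {-12, -4, -25/7, -10/3, -2/93, 5/49, 1/5})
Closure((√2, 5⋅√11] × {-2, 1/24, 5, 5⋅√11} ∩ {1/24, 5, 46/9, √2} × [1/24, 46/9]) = {5, 46/9} × {1/24, 5}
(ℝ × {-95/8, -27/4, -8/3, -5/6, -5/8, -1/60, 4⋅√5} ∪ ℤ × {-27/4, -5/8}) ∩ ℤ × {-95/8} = ℤ × {-95/8}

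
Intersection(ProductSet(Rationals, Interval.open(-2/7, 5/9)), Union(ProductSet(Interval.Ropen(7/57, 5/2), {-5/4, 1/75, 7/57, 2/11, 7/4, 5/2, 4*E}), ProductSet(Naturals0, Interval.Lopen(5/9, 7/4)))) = ProductSet(Intersection(Interval.Ropen(7/57, 5/2), Rationals), {1/75, 7/57, 2/11})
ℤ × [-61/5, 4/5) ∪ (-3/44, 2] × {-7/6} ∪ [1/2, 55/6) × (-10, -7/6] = (ℤ × [-61/5, 4/5)) ∪ ((-3/44, 2] × {-7/6}) ∪ ([1/2, 55/6) × (-10, -7/6])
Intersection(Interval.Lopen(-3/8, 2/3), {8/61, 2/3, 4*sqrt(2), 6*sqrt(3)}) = {8/61, 2/3}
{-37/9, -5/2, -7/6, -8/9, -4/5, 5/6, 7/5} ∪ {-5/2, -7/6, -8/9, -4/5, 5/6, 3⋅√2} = {-37/9, -5/2, -7/6, -8/9, -4/5, 5/6, 7/5, 3⋅√2}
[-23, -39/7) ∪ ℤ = ℤ ∪ [-23, -39/7)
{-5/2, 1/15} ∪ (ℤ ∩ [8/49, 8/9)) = {-5/2, 1/15}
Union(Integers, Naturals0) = Integers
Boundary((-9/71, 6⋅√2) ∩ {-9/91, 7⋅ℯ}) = {-9/91}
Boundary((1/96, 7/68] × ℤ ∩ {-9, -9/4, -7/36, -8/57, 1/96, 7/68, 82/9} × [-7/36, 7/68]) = {7/68} × {0}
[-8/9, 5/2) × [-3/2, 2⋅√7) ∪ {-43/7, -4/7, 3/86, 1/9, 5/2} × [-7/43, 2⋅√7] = ([-8/9, 5/2) × [-3/2, 2⋅√7)) ∪ ({-43/7, -4/7, 3/86, 1/9, 5/2} × [-7/43, 2⋅√7])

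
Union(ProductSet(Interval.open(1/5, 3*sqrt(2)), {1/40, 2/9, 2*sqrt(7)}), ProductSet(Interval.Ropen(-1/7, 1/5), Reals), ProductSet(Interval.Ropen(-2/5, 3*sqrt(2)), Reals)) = ProductSet(Interval.Ropen(-2/5, 3*sqrt(2)), Reals)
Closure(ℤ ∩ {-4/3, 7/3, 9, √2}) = {9}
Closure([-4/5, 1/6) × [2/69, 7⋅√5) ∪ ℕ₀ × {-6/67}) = (ℕ₀ × {-6/67}) ∪ ({-4/5, 1/6} × [2/69, 7⋅√5]) ∪ ([-4/5, 1/6] × {2/69, 7⋅√5}) ∪ ([-4/5, 1/6) × [2/69, 7⋅√5))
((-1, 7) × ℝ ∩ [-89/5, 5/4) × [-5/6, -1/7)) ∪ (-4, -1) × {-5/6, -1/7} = ((-4, -1) × {-5/6, -1/7}) ∪ ((-1, 5/4) × [-5/6, -1/7))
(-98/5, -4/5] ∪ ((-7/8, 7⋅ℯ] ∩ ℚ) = (-98/5, -4/5] ∪ (ℚ ∩ (-7/8, 7⋅ℯ])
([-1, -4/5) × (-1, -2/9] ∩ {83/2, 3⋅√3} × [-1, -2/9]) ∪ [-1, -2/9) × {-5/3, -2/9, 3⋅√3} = [-1, -2/9) × {-5/3, -2/9, 3⋅√3}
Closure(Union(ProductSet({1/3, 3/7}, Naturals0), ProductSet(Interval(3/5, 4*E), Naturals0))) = ProductSet(Union({1/3, 3/7}, Interval(3/5, 4*E)), Naturals0)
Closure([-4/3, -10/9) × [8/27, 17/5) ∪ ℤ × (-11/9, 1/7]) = (ℤ × [-11/9, 1/7]) ∪ ({-4/3, -10/9} × [8/27, 17/5]) ∪ ([-4/3, -10/9] × {8/27, 17/5}) ∪ ([-4/3, -10/9) × [8/27, 17/5))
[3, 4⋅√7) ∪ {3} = [3, 4⋅√7)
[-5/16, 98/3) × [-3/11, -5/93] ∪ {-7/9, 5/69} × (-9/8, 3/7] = ({-7/9, 5/69} × (-9/8, 3/7]) ∪ ([-5/16, 98/3) × [-3/11, -5/93])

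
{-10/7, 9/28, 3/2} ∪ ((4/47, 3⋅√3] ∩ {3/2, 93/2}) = {-10/7, 9/28, 3/2}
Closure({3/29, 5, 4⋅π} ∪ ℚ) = ℝ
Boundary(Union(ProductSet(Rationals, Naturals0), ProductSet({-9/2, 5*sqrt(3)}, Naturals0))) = ProductSet(Reals, Naturals0)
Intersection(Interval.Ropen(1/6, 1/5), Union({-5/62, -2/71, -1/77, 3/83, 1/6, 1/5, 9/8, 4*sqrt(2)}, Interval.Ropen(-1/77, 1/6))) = {1/6}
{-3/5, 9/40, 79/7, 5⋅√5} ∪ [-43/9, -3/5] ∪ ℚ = ℚ ∪ [-43/9, -3/5] ∪ {5⋅√5}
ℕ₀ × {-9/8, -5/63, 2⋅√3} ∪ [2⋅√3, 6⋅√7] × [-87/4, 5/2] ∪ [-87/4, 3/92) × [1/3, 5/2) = (ℕ₀ × {-9/8, -5/63, 2⋅√3}) ∪ ([-87/4, 3/92) × [1/3, 5/2)) ∪ ([2⋅√3, 6⋅√7] × [-87/4, 5/2])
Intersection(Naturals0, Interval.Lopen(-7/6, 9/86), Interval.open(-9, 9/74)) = Range(0, 1, 1)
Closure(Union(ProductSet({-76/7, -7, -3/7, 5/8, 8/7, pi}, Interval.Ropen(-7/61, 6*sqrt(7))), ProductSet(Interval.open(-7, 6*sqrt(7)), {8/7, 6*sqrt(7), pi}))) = Union(ProductSet({-76/7, -7, -3/7, 5/8, 8/7, pi}, Interval(-7/61, 6*sqrt(7))), ProductSet(Interval(-7, 6*sqrt(7)), {8/7, 6*sqrt(7), pi}))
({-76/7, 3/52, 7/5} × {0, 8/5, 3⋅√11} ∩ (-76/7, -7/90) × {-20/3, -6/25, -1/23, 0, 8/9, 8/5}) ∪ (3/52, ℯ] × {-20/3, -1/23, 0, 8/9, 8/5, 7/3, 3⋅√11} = (3/52, ℯ] × {-20/3, -1/23, 0, 8/9, 8/5, 7/3, 3⋅√11}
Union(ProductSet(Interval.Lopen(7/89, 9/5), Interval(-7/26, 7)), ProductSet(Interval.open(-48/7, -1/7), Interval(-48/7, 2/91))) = Union(ProductSet(Interval.open(-48/7, -1/7), Interval(-48/7, 2/91)), ProductSet(Interval.Lopen(7/89, 9/5), Interval(-7/26, 7)))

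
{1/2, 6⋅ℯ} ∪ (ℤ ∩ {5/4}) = {1/2, 6⋅ℯ}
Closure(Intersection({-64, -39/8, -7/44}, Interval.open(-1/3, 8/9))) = {-7/44}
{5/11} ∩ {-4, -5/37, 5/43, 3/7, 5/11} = {5/11}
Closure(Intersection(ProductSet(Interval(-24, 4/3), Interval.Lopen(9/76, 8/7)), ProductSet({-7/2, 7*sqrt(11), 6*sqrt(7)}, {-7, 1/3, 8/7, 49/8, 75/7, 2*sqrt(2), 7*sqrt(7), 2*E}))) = ProductSet({-7/2}, {1/3, 8/7})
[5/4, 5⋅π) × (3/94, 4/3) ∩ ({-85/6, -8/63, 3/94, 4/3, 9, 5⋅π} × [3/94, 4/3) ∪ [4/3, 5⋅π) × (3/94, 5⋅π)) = [4/3, 5⋅π) × (3/94, 4/3)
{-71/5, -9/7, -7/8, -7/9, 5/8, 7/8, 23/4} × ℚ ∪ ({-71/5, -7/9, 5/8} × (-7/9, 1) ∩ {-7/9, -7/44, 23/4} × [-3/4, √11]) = ({-7/9} × [-3/4, 1)) ∪ ({-71/5, -9/7, -7/8, -7/9, 5/8, 7/8, 23/4} × ℚ)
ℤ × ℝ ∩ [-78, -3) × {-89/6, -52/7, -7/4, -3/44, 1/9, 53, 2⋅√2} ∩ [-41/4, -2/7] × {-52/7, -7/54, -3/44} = {-10, -9, …, -4} × {-52/7, -3/44}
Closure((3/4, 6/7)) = [3/4, 6/7]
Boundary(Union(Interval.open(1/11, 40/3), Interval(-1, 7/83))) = {-1, 7/83, 1/11, 40/3}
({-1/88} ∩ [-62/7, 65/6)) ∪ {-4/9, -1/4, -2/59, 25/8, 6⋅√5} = {-4/9, -1/4, -2/59, -1/88, 25/8, 6⋅√5}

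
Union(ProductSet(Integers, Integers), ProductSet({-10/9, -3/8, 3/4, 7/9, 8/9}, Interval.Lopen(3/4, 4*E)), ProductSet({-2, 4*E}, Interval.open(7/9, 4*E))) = Union(ProductSet({-2, 4*E}, Interval.open(7/9, 4*E)), ProductSet({-10/9, -3/8, 3/4, 7/9, 8/9}, Interval.Lopen(3/4, 4*E)), ProductSet(Integers, Integers))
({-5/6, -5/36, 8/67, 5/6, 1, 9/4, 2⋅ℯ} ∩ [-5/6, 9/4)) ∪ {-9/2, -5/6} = {-9/2, -5/6, -5/36, 8/67, 5/6, 1}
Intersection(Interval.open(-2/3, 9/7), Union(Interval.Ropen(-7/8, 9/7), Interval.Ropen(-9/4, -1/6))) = Interval.open(-2/3, 9/7)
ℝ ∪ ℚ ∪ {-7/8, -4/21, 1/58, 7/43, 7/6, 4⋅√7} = ℝ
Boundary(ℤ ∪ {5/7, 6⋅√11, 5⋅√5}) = ℤ ∪ {5/7, 6⋅√11, 5⋅√5}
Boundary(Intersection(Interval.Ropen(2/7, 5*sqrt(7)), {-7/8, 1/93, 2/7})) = {2/7}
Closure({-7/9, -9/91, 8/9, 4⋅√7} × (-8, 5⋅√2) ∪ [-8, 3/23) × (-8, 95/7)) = ({-8, 3/23} × [-8, 95/7]) ∪ ([-8, 3/23] × {-8, 95/7}) ∪ ([-8, 3/23) × (-8, 95/7)) ∪ ({8/9, 4⋅√7} × [-8, 5⋅√2]) ∪ ({-7/9, -9/91, 8/9, 4⋅√7} × [-8, 5⋅√2))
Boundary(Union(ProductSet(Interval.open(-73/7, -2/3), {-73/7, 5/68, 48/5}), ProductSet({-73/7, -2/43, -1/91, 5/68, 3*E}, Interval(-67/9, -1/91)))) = Union(ProductSet({-73/7, -2/43, -1/91, 5/68, 3*E}, Interval(-67/9, -1/91)), ProductSet(Interval(-73/7, -2/3), {-73/7, 5/68, 48/5}))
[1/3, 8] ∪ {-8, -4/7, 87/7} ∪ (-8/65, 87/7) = {-8, -4/7} ∪ (-8/65, 87/7]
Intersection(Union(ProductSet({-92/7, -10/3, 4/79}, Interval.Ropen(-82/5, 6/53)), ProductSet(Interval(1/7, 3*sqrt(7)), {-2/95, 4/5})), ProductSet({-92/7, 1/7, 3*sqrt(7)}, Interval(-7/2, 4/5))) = Union(ProductSet({-92/7}, Interval.Ropen(-7/2, 6/53)), ProductSet({1/7, 3*sqrt(7)}, {-2/95, 4/5}))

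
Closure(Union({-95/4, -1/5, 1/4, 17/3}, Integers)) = Union({-95/4, -1/5, 1/4, 17/3}, Integers)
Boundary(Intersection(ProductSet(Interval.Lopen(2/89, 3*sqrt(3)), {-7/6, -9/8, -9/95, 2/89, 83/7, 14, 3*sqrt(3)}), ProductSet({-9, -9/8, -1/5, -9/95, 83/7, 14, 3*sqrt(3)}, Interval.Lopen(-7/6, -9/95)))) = ProductSet({3*sqrt(3)}, {-9/8, -9/95})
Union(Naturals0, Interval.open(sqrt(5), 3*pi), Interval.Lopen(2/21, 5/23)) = Union(Interval.Lopen(2/21, 5/23), Interval.open(sqrt(5), 3*pi), Naturals0)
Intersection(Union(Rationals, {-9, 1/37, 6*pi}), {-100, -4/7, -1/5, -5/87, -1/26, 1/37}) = {-100, -4/7, -1/5, -5/87, -1/26, 1/37}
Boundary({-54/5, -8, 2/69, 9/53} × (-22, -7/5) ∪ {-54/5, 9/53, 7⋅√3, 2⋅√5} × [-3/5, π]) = ({-54/5, -8, 2/69, 9/53} × [-22, -7/5]) ∪ ({-54/5, 9/53, 7⋅√3, 2⋅√5} × [-3/5, π])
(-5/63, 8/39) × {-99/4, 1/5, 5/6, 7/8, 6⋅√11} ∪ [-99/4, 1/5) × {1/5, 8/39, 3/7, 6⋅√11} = ([-99/4, 1/5) × {1/5, 8/39, 3/7, 6⋅√11}) ∪ ((-5/63, 8/39) × {-99/4, 1/5, 5/6, 7/8, 6⋅√11})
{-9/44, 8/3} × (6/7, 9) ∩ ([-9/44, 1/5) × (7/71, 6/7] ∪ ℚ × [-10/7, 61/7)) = {-9/44, 8/3} × (6/7, 61/7)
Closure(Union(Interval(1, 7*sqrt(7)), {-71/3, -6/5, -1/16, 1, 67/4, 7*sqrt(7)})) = Union({-71/3, -6/5, -1/16}, Interval(1, 7*sqrt(7)))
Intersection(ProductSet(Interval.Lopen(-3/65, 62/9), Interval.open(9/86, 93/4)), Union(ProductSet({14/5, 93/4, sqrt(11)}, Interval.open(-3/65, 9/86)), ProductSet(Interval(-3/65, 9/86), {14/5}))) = ProductSet(Interval.Lopen(-3/65, 9/86), {14/5})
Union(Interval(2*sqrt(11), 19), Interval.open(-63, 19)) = Interval.Lopen(-63, 19)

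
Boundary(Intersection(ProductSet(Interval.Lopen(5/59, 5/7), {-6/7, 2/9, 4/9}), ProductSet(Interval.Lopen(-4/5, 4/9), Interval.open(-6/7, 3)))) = ProductSet(Interval(5/59, 4/9), {2/9, 4/9})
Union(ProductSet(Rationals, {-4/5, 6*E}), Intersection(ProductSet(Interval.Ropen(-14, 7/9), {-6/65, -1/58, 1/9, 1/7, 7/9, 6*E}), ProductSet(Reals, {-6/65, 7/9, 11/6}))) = Union(ProductSet(Interval.Ropen(-14, 7/9), {-6/65, 7/9}), ProductSet(Rationals, {-4/5, 6*E}))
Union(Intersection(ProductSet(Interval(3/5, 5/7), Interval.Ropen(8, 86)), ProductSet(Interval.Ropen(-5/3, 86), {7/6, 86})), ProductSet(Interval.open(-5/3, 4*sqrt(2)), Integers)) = ProductSet(Interval.open(-5/3, 4*sqrt(2)), Integers)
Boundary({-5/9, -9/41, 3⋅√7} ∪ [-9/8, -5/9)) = {-9/8, -5/9, -9/41, 3⋅√7}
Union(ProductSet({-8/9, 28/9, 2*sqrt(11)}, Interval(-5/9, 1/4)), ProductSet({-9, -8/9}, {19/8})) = Union(ProductSet({-9, -8/9}, {19/8}), ProductSet({-8/9, 28/9, 2*sqrt(11)}, Interval(-5/9, 1/4)))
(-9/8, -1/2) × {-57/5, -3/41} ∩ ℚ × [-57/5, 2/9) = (ℚ ∩ (-9/8, -1/2)) × {-57/5, -3/41}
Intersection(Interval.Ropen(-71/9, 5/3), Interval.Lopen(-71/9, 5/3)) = Interval.open(-71/9, 5/3)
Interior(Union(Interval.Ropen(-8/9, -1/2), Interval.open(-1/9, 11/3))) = Union(Interval.open(-8/9, -1/2), Interval.open(-1/9, 11/3))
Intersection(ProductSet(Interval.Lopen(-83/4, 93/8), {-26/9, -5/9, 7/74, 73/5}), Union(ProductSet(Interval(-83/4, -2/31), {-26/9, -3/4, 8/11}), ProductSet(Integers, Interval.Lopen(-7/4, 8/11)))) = Union(ProductSet(Interval.Lopen(-83/4, -2/31), {-26/9}), ProductSet(Range(-20, 12, 1), {-5/9, 7/74}))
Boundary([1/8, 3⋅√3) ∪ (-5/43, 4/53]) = {-5/43, 4/53, 1/8, 3⋅√3}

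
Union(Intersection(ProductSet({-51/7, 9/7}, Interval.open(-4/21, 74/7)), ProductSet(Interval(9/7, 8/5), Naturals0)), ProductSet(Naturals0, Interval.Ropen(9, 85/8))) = Union(ProductSet({9/7}, Range(0, 11, 1)), ProductSet(Naturals0, Interval.Ropen(9, 85/8)))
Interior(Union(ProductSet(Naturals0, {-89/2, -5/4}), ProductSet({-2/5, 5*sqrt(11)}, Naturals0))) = EmptySet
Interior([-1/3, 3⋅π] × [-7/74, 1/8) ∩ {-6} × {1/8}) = ∅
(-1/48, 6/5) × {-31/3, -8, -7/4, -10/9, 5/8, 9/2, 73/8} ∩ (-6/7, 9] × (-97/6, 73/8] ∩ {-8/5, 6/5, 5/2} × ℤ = ∅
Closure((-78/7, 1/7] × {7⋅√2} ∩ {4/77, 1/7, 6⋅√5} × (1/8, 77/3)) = {4/77, 1/7} × {7⋅√2}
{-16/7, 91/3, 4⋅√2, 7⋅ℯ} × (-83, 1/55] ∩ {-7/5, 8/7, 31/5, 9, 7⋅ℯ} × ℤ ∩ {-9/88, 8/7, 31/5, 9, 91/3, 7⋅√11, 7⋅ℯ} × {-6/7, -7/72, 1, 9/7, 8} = ∅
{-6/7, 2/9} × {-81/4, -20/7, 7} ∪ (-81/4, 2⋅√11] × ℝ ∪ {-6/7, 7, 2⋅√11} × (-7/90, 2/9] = ((-81/4, 2⋅√11] × ℝ) ∪ ({-6/7, 7, 2⋅√11} × (-7/90, 2/9])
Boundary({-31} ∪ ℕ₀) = {-31} ∪ ℕ₀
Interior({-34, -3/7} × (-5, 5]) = ∅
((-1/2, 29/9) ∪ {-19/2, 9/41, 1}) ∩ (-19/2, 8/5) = (-1/2, 8/5)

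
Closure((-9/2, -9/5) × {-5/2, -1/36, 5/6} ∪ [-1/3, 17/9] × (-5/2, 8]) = ([-9/2, -9/5] × {-5/2, -1/36, 5/6}) ∪ ([-1/3, 17/9] × [-5/2, 8])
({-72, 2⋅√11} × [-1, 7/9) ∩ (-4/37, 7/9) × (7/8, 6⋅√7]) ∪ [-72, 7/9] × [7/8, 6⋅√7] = [-72, 7/9] × [7/8, 6⋅√7]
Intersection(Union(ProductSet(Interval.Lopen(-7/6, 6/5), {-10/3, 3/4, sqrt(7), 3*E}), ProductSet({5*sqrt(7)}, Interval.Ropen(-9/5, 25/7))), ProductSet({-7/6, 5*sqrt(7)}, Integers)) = ProductSet({5*sqrt(7)}, Range(-1, 4, 1))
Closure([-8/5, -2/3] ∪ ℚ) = ℚ ∪ (-∞, ∞)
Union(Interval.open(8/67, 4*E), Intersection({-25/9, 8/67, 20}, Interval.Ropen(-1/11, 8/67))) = Interval.open(8/67, 4*E)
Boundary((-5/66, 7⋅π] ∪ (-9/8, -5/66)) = {-9/8, -5/66, 7⋅π}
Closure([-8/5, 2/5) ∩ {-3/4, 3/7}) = {-3/4}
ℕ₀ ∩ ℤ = ℕ₀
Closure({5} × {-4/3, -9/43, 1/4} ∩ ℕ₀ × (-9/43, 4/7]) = {5} × {1/4}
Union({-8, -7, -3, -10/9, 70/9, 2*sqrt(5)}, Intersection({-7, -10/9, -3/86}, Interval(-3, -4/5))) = {-8, -7, -3, -10/9, 70/9, 2*sqrt(5)}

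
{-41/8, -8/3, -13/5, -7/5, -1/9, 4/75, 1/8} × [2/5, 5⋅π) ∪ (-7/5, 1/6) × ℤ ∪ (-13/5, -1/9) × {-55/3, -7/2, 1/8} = ((-7/5, 1/6) × ℤ) ∪ ((-13/5, -1/9) × {-55/3, -7/2, 1/8}) ∪ ({-41/8, -8/3, -13/5, -7/5, -1/9, 4/75, 1/8} × [2/5, 5⋅π))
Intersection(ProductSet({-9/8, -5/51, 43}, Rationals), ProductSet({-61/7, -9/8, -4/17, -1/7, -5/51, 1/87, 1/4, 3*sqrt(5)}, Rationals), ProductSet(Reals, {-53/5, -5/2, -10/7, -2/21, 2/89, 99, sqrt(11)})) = ProductSet({-9/8, -5/51}, {-53/5, -5/2, -10/7, -2/21, 2/89, 99})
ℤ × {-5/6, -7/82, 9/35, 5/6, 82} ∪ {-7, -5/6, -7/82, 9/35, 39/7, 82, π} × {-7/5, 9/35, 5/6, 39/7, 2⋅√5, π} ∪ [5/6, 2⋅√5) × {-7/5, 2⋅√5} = (ℤ × {-5/6, -7/82, 9/35, 5/6, 82}) ∪ ([5/6, 2⋅√5) × {-7/5, 2⋅√5}) ∪ ({-7, -5/6, -7/82, 9/35, 39/7, 82, π} × {-7/5, 9/35, 5/6, 39/7, 2⋅√5, π})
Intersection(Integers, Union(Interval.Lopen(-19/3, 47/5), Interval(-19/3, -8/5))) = Range(-6, 10, 1)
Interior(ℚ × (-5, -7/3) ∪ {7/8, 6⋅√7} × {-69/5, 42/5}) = ∅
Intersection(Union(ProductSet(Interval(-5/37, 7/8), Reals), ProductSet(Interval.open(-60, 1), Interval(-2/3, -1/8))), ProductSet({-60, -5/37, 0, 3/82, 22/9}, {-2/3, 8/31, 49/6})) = ProductSet({-5/37, 0, 3/82}, {-2/3, 8/31, 49/6})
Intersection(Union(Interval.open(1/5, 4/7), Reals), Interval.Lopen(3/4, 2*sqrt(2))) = Interval.Lopen(3/4, 2*sqrt(2))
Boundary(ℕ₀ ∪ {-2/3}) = {-2/3} ∪ ℕ₀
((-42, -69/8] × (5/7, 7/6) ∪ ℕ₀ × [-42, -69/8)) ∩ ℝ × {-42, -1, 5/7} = ℕ₀ × {-42}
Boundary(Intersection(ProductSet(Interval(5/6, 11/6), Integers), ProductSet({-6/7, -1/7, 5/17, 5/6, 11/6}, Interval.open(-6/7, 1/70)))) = ProductSet({5/6, 11/6}, Range(0, 1, 1))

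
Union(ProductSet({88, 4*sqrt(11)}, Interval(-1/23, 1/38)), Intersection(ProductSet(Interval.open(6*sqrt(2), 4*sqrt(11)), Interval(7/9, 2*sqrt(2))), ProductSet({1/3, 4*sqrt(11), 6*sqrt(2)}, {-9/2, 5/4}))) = ProductSet({88, 4*sqrt(11)}, Interval(-1/23, 1/38))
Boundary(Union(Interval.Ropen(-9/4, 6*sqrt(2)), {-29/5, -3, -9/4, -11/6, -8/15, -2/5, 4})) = {-29/5, -3, -9/4, 6*sqrt(2)}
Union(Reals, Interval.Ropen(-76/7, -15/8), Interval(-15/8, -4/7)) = Interval(-oo, oo)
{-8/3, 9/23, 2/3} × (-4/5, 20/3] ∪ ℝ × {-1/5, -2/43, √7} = (ℝ × {-1/5, -2/43, √7}) ∪ ({-8/3, 9/23, 2/3} × (-4/5, 20/3])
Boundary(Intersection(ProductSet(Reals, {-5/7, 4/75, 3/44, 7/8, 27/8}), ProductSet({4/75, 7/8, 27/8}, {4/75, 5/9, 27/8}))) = ProductSet({4/75, 7/8, 27/8}, {4/75, 27/8})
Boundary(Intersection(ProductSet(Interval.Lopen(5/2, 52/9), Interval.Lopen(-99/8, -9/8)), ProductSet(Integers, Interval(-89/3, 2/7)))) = ProductSet(Range(3, 6, 1), Interval(-99/8, -9/8))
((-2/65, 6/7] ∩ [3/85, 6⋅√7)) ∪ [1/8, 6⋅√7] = [3/85, 6⋅√7]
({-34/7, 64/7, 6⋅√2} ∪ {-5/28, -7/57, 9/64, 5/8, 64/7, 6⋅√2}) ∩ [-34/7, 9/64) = {-34/7, -5/28, -7/57}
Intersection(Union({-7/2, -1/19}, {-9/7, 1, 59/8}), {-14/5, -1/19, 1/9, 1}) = {-1/19, 1}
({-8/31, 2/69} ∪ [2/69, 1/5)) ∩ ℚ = {-8/31} ∪ (ℚ ∩ [2/69, 1/5))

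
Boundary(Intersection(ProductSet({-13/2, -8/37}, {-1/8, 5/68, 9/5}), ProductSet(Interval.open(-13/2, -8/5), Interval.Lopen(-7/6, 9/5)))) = EmptySet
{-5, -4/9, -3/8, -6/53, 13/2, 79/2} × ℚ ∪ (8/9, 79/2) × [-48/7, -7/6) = ({-5, -4/9, -3/8, -6/53, 13/2, 79/2} × ℚ) ∪ ((8/9, 79/2) × [-48/7, -7/6))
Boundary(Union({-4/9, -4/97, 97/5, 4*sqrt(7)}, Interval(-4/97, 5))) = {-4/9, -4/97, 5, 97/5, 4*sqrt(7)}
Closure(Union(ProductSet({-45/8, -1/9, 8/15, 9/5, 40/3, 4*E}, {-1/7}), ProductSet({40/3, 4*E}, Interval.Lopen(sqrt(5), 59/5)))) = Union(ProductSet({40/3, 4*E}, Interval(sqrt(5), 59/5)), ProductSet({-45/8, -1/9, 8/15, 9/5, 40/3, 4*E}, {-1/7}))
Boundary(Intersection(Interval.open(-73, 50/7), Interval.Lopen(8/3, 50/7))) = {8/3, 50/7}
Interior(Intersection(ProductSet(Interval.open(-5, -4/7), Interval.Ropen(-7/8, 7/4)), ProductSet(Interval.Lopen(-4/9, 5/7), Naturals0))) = EmptySet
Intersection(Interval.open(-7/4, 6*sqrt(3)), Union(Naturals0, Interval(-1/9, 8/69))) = Union(Interval(-1/9, 8/69), Range(0, 11, 1))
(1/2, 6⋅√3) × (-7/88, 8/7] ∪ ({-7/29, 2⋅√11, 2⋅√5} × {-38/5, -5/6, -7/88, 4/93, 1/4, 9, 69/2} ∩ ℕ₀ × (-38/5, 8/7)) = (1/2, 6⋅√3) × (-7/88, 8/7]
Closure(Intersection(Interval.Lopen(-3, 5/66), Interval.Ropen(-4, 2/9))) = Interval(-3, 5/66)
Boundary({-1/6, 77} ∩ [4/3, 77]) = {77}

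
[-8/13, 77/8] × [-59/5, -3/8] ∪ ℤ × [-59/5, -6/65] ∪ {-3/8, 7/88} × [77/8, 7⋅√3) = (ℤ × [-59/5, -6/65]) ∪ ([-8/13, 77/8] × [-59/5, -3/8]) ∪ ({-3/8, 7/88} × [77/8, 7⋅√3))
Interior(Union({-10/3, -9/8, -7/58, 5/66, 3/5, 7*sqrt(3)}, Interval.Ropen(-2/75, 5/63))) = Interval.open(-2/75, 5/63)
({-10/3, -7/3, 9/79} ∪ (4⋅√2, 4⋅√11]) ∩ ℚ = {-10/3, -7/3, 9/79} ∪ (ℚ ∩ (4⋅√2, 4⋅√11])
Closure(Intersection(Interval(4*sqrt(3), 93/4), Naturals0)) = Range(7, 24, 1)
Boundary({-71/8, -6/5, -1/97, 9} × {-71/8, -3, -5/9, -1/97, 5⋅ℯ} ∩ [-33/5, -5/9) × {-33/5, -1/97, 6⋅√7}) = {-6/5} × {-1/97}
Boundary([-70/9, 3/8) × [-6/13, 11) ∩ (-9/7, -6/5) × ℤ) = [-9/7, -6/5] × {0, 1, …, 10}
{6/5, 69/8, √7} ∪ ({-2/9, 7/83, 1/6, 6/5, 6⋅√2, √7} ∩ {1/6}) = {1/6, 6/5, 69/8, √7}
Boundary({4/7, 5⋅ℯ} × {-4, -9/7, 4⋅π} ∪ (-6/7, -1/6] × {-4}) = ([-6/7, -1/6] × {-4}) ∪ ({4/7, 5⋅ℯ} × {-4, -9/7, 4⋅π})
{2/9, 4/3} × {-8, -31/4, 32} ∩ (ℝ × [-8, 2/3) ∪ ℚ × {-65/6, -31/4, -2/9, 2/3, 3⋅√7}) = {2/9, 4/3} × {-8, -31/4}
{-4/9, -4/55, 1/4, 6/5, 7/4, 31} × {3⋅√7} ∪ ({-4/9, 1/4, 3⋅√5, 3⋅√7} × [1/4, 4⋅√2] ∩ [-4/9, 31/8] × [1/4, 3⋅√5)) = ({-4/9, 1/4} × [1/4, 4⋅√2]) ∪ ({-4/9, -4/55, 1/4, 6/5, 7/4, 31} × {3⋅√7})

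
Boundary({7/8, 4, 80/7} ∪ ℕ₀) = ℕ₀ ∪ {7/8, 80/7}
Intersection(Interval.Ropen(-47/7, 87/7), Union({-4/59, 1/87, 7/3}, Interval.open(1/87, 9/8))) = Union({-4/59, 7/3}, Interval.Ropen(1/87, 9/8))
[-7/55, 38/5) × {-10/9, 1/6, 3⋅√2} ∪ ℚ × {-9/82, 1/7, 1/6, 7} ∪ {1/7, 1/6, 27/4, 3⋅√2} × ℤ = (ℚ × {-9/82, 1/7, 1/6, 7}) ∪ ({1/7, 1/6, 27/4, 3⋅√2} × ℤ) ∪ ([-7/55, 38/5) × {-10/9, 1/6, 3⋅√2})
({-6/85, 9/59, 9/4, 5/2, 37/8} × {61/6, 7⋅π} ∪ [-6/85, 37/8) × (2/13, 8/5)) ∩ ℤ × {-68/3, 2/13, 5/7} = {0, 1, …, 4} × {5/7}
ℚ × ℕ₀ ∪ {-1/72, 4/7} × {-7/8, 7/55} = (ℚ × ℕ₀) ∪ ({-1/72, 4/7} × {-7/8, 7/55})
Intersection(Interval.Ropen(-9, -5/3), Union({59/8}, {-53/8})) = {-53/8}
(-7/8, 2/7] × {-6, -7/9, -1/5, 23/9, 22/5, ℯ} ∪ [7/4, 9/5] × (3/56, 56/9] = ([7/4, 9/5] × (3/56, 56/9]) ∪ ((-7/8, 2/7] × {-6, -7/9, -1/5, 23/9, 22/5, ℯ})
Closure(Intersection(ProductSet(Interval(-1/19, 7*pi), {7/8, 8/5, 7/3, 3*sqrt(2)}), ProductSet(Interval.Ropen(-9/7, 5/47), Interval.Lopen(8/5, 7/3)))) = ProductSet(Interval(-1/19, 5/47), {7/3})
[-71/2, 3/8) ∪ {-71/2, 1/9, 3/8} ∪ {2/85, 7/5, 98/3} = [-71/2, 3/8] ∪ {7/5, 98/3}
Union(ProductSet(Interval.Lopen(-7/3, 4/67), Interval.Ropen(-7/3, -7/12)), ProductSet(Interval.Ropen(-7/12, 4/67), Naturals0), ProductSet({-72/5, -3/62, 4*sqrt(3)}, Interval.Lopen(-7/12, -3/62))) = Union(ProductSet({-72/5, -3/62, 4*sqrt(3)}, Interval.Lopen(-7/12, -3/62)), ProductSet(Interval.Lopen(-7/3, 4/67), Interval.Ropen(-7/3, -7/12)), ProductSet(Interval.Ropen(-7/12, 4/67), Naturals0))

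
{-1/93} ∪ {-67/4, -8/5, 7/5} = {-67/4, -8/5, -1/93, 7/5}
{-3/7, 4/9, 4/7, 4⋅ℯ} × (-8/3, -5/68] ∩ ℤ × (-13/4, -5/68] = ∅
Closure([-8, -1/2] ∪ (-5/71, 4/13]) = [-8, -1/2] ∪ [-5/71, 4/13]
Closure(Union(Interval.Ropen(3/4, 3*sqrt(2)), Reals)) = Interval(-oo, oo)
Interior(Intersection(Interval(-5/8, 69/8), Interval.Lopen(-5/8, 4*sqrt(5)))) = Interval.open(-5/8, 69/8)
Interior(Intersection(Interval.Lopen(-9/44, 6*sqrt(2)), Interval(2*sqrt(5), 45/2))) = Interval.open(2*sqrt(5), 6*sqrt(2))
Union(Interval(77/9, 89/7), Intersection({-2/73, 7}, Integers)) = Union({7}, Interval(77/9, 89/7))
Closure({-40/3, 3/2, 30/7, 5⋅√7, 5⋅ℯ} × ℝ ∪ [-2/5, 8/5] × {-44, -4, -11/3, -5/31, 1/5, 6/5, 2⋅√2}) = ({-40/3, 3/2, 30/7, 5⋅√7, 5⋅ℯ} × ℝ) ∪ ([-2/5, 8/5] × {-44, -4, -11/3, -5/31, 1/5, 6/5, 2⋅√2})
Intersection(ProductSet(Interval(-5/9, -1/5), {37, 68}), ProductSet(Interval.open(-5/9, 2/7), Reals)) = ProductSet(Interval.Lopen(-5/9, -1/5), {37, 68})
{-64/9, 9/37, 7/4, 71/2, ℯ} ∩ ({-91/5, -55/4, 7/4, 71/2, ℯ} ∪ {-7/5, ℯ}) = {7/4, 71/2, ℯ}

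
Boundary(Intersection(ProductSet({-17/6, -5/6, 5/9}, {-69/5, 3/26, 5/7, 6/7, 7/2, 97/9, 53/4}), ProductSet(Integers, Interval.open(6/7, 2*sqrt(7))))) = EmptySet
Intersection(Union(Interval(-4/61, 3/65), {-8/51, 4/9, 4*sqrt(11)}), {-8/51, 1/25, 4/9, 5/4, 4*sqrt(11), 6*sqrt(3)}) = {-8/51, 1/25, 4/9, 4*sqrt(11)}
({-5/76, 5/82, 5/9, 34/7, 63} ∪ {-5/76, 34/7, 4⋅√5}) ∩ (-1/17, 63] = {5/82, 5/9, 34/7, 63, 4⋅√5}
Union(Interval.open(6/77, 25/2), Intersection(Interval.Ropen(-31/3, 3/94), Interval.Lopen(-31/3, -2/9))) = Union(Interval.Lopen(-31/3, -2/9), Interval.open(6/77, 25/2))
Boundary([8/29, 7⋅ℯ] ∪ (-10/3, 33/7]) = {-10/3, 7⋅ℯ}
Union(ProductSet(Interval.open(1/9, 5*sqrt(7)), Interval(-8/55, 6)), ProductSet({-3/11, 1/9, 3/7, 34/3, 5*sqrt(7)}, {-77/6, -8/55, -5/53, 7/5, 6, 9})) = Union(ProductSet({-3/11, 1/9, 3/7, 34/3, 5*sqrt(7)}, {-77/6, -8/55, -5/53, 7/5, 6, 9}), ProductSet(Interval.open(1/9, 5*sqrt(7)), Interval(-8/55, 6)))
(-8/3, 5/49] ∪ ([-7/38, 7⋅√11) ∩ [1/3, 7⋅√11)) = (-8/3, 5/49] ∪ [1/3, 7⋅√11)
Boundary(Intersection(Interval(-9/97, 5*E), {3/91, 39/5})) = {3/91, 39/5}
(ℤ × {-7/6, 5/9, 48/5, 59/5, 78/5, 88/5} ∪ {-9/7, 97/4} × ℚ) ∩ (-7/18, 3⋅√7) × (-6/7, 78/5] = {0, 1, …, 7} × {5/9, 48/5, 59/5, 78/5}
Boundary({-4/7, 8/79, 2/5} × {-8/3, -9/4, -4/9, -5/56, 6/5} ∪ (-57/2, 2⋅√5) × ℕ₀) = ({-4/7, 8/79, 2/5} × {-8/3, -9/4, -4/9, -5/56, 6/5}) ∪ ([-57/2, 2⋅√5] × ℕ₀)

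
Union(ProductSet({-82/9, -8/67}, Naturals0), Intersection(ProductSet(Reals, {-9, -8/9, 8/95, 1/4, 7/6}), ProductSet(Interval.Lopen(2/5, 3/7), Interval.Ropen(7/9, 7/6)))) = ProductSet({-82/9, -8/67}, Naturals0)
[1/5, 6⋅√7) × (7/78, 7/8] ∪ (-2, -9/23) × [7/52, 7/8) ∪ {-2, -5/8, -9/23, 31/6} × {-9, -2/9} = ({-2, -5/8, -9/23, 31/6} × {-9, -2/9}) ∪ ((-2, -9/23) × [7/52, 7/8)) ∪ ([1/5, 6⋅√7) × (7/78, 7/8])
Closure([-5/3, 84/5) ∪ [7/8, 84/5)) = [-5/3, 84/5]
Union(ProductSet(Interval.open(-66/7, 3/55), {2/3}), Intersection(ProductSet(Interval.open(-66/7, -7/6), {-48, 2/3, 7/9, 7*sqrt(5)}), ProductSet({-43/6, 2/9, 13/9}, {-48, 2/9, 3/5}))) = Union(ProductSet({-43/6}, {-48}), ProductSet(Interval.open(-66/7, 3/55), {2/3}))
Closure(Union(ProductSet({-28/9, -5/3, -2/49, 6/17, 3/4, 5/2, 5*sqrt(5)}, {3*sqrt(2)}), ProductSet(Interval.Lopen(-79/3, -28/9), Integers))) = Union(ProductSet({-28/9, -5/3, -2/49, 6/17, 3/4, 5/2, 5*sqrt(5)}, {3*sqrt(2)}), ProductSet(Interval(-79/3, -28/9), Integers))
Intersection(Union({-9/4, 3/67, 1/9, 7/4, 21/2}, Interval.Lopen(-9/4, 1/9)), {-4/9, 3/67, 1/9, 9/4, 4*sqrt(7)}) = {-4/9, 3/67, 1/9}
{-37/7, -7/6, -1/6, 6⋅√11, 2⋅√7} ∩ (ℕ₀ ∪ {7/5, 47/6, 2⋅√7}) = {2⋅√7}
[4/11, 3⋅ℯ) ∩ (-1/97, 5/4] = [4/11, 5/4]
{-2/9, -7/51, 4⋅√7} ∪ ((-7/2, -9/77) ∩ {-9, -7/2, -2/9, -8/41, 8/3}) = {-2/9, -8/41, -7/51, 4⋅√7}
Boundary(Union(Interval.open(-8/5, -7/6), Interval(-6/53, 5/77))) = {-8/5, -7/6, -6/53, 5/77}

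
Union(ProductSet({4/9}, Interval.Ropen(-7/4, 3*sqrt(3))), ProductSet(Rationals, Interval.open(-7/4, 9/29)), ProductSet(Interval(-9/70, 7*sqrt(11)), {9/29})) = Union(ProductSet({4/9}, Interval.Ropen(-7/4, 3*sqrt(3))), ProductSet(Interval(-9/70, 7*sqrt(11)), {9/29}), ProductSet(Rationals, Interval.open(-7/4, 9/29)))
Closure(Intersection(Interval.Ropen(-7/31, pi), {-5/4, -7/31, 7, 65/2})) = {-7/31}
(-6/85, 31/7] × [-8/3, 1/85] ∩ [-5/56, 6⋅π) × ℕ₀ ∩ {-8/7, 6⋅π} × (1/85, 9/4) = ∅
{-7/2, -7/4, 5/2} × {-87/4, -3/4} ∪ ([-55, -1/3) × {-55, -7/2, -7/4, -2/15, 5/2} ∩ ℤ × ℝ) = ({-7/2, -7/4, 5/2} × {-87/4, -3/4}) ∪ ({-55, -54, …, -1} × {-55, -7/2, -7/4, -2/15, 5/2})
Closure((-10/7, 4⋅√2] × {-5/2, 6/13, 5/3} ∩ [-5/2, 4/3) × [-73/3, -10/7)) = [-10/7, 4/3] × {-5/2}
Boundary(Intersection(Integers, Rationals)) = Integers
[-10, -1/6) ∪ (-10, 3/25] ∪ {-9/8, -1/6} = [-10, 3/25]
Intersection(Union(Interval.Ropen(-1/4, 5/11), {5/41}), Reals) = Interval.Ropen(-1/4, 5/11)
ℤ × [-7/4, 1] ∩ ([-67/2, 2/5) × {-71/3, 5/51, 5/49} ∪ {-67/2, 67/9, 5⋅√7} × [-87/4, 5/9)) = {-33, -32, …, 0} × {5/51, 5/49}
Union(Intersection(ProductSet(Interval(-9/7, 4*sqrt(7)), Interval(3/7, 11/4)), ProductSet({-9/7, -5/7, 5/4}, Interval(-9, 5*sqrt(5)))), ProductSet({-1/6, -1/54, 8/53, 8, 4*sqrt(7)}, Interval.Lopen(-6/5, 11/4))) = Union(ProductSet({-9/7, -5/7, 5/4}, Interval(3/7, 11/4)), ProductSet({-1/6, -1/54, 8/53, 8, 4*sqrt(7)}, Interval.Lopen(-6/5, 11/4)))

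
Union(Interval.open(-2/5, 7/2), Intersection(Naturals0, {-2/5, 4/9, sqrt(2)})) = Interval.open(-2/5, 7/2)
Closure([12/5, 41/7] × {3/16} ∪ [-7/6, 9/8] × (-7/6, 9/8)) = ([12/5, 41/7] × {3/16}) ∪ ([-7/6, 9/8] × [-7/6, 9/8])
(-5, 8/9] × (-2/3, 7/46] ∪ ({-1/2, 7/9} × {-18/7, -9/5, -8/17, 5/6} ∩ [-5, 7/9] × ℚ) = ({-1/2, 7/9} × {-18/7, -9/5, -8/17, 5/6}) ∪ ((-5, 8/9] × (-2/3, 7/46])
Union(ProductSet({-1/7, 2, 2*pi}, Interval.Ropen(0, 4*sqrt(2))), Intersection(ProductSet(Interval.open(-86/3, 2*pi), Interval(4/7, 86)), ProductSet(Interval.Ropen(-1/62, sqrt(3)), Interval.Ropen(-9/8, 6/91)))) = ProductSet({-1/7, 2, 2*pi}, Interval.Ropen(0, 4*sqrt(2)))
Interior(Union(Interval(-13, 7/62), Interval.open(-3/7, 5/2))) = Interval.open(-13, 5/2)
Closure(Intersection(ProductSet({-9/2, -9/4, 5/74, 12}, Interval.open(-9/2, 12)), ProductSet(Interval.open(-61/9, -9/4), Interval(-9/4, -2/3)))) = ProductSet({-9/2}, Interval(-9/4, -2/3))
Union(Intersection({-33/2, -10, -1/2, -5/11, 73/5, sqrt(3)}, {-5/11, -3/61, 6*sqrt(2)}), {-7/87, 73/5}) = {-5/11, -7/87, 73/5}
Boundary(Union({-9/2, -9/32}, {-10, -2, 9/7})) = {-10, -9/2, -2, -9/32, 9/7}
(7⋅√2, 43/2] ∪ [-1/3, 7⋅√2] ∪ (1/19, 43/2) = [-1/3, 43/2]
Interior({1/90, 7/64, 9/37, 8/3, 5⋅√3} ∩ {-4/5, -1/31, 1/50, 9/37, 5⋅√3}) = ∅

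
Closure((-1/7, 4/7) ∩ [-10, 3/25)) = [-1/7, 3/25]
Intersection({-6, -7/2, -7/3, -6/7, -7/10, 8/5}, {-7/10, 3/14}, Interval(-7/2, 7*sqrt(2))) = {-7/10}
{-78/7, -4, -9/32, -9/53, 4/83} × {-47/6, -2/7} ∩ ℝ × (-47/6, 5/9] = {-78/7, -4, -9/32, -9/53, 4/83} × {-2/7}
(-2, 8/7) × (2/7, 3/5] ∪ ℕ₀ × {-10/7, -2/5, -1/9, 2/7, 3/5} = (ℕ₀ × {-10/7, -2/5, -1/9, 2/7, 3/5}) ∪ ((-2, 8/7) × (2/7, 3/5])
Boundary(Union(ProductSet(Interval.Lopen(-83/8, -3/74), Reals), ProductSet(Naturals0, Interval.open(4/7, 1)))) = Union(ProductSet(Complement(Naturals0, Interval.open(-83/8, -3/74)), Interval(4/7, 1)), ProductSet({-83/8, -3/74}, Reals))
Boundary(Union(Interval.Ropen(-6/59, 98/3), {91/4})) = {-6/59, 98/3}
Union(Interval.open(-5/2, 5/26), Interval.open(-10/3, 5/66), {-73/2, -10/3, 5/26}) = Union({-73/2}, Interval(-10/3, 5/26))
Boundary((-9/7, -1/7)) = {-9/7, -1/7}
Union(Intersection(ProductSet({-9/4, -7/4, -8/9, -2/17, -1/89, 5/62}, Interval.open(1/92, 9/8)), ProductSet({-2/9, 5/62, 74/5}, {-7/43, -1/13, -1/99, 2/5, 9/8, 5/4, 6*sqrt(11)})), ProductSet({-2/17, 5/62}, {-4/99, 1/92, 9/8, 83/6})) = Union(ProductSet({5/62}, {2/5}), ProductSet({-2/17, 5/62}, {-4/99, 1/92, 9/8, 83/6}))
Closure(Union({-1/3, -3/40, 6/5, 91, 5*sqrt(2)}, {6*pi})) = {-1/3, -3/40, 6/5, 91, 5*sqrt(2), 6*pi}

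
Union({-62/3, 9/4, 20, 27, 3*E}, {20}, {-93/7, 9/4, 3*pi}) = {-62/3, -93/7, 9/4, 20, 27, 3*E, 3*pi}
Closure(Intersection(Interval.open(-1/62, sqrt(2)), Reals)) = Interval(-1/62, sqrt(2))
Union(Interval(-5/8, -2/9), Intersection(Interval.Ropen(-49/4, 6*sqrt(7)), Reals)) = Interval.Ropen(-49/4, 6*sqrt(7))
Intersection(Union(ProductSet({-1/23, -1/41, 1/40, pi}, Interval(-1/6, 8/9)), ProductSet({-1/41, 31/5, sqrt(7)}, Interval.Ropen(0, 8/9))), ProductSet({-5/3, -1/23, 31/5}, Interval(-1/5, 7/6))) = Union(ProductSet({-1/23}, Interval(-1/6, 8/9)), ProductSet({31/5}, Interval.Ropen(0, 8/9)))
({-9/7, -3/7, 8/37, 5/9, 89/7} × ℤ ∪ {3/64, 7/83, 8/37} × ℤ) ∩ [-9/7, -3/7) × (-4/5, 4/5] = {-9/7} × {0}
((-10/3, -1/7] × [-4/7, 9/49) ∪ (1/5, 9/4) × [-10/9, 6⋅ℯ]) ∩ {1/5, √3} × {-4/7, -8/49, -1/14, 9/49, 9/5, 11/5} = {√3} × {-4/7, -8/49, -1/14, 9/49, 9/5, 11/5}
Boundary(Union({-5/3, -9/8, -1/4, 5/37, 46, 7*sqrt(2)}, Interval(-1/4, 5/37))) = {-5/3, -9/8, -1/4, 5/37, 46, 7*sqrt(2)}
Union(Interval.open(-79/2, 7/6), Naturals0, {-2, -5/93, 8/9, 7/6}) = Union(Interval.Lopen(-79/2, 7/6), Naturals0)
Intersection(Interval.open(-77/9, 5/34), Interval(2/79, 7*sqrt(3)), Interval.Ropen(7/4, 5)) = EmptySet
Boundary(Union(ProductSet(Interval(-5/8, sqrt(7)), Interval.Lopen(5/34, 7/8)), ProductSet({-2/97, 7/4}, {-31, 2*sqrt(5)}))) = Union(ProductSet({-5/8, sqrt(7)}, Interval(5/34, 7/8)), ProductSet({-2/97, 7/4}, {-31, 2*sqrt(5)}), ProductSet(Interval(-5/8, sqrt(7)), {5/34, 7/8}))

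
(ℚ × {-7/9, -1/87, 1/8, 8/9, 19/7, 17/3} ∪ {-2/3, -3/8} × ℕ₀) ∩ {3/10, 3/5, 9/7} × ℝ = {3/10, 3/5, 9/7} × {-7/9, -1/87, 1/8, 8/9, 19/7, 17/3}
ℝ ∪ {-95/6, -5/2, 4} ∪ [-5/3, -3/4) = (-∞, ∞)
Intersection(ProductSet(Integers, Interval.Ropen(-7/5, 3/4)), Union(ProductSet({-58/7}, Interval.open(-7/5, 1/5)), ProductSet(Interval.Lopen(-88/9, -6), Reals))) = ProductSet(Range(-9, -5, 1), Interval.Ropen(-7/5, 3/4))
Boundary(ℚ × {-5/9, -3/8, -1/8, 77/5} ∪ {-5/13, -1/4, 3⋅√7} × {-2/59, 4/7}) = (ℝ × {-5/9, -3/8, -1/8, 77/5}) ∪ ({-5/13, -1/4, 3⋅√7} × {-2/59, 4/7})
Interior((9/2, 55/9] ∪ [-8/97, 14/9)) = (-8/97, 14/9) ∪ (9/2, 55/9)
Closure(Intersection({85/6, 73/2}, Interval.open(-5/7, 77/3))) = {85/6}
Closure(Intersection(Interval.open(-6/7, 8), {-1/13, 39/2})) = {-1/13}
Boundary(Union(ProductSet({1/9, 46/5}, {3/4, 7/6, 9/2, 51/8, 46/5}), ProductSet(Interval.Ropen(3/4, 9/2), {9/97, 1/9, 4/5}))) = Union(ProductSet({1/9, 46/5}, {3/4, 7/6, 9/2, 51/8, 46/5}), ProductSet(Interval(3/4, 9/2), {9/97, 1/9, 4/5}))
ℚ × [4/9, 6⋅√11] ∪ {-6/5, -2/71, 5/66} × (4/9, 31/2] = ℚ × [4/9, 6⋅√11]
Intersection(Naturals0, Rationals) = Naturals0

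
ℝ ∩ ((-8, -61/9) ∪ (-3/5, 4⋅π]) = (-8, -61/9) ∪ (-3/5, 4⋅π]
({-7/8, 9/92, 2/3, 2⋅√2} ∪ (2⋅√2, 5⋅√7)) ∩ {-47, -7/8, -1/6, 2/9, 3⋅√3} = {-7/8, 3⋅√3}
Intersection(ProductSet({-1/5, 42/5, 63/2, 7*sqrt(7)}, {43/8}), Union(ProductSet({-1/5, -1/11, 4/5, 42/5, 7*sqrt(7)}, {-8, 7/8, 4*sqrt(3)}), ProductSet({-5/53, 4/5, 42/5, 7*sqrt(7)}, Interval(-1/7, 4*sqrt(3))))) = ProductSet({42/5, 7*sqrt(7)}, {43/8})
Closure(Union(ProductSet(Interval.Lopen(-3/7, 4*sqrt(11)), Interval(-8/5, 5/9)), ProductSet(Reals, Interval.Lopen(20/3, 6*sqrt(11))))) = Union(ProductSet(Interval(-3/7, 4*sqrt(11)), Interval(-8/5, 5/9)), ProductSet(Reals, Interval(20/3, 6*sqrt(11))))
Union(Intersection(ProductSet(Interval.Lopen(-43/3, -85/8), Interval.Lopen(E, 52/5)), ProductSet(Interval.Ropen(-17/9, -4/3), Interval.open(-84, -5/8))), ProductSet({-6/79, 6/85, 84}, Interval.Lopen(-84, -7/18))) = ProductSet({-6/79, 6/85, 84}, Interval.Lopen(-84, -7/18))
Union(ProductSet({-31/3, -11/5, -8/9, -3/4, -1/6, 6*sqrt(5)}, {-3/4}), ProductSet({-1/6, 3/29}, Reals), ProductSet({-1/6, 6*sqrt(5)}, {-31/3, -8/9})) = Union(ProductSet({-1/6, 3/29}, Reals), ProductSet({-1/6, 6*sqrt(5)}, {-31/3, -8/9}), ProductSet({-31/3, -11/5, -8/9, -3/4, -1/6, 6*sqrt(5)}, {-3/4}))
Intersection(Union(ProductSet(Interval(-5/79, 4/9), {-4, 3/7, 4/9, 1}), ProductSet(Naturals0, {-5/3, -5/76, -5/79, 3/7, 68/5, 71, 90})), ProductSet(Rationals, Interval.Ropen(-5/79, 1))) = Union(ProductSet(Intersection(Interval(-5/79, 4/9), Rationals), {3/7, 4/9}), ProductSet(Naturals0, {-5/79, 3/7}))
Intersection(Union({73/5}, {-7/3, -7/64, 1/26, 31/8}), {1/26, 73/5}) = {1/26, 73/5}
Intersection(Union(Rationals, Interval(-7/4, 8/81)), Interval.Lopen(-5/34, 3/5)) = Union(Intersection(Interval.Lopen(-5/34, 3/5), Rationals), Interval.Lopen(-5/34, 8/81))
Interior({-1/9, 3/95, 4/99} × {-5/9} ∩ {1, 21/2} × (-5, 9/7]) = ∅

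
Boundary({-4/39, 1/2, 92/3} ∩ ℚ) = {-4/39, 1/2, 92/3}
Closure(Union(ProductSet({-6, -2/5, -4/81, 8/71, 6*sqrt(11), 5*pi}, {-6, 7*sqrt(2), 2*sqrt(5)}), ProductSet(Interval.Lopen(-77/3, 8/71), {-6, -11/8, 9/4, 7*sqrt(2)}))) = Union(ProductSet({-6, -2/5, -4/81, 8/71, 6*sqrt(11), 5*pi}, {-6, 7*sqrt(2), 2*sqrt(5)}), ProductSet(Interval(-77/3, 8/71), {-6, -11/8, 9/4, 7*sqrt(2)}))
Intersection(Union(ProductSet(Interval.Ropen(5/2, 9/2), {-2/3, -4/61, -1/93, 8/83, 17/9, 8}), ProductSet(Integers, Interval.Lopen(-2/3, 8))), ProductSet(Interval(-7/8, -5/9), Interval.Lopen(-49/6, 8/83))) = EmptySet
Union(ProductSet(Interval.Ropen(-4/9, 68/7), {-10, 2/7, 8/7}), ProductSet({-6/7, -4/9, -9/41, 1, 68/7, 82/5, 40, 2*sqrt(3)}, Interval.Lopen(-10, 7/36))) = Union(ProductSet({-6/7, -4/9, -9/41, 1, 68/7, 82/5, 40, 2*sqrt(3)}, Interval.Lopen(-10, 7/36)), ProductSet(Interval.Ropen(-4/9, 68/7), {-10, 2/7, 8/7}))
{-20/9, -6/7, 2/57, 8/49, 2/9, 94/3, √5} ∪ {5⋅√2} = {-20/9, -6/7, 2/57, 8/49, 2/9, 94/3, 5⋅√2, √5}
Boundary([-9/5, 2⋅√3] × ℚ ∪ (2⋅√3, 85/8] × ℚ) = [-9/5, 85/8] × ℝ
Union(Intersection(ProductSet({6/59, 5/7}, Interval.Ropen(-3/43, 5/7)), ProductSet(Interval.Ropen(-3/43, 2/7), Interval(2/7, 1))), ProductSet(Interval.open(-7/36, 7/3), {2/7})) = Union(ProductSet({6/59}, Interval.Ropen(2/7, 5/7)), ProductSet(Interval.open(-7/36, 7/3), {2/7}))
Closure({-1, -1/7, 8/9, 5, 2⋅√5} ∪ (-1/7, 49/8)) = {-1} ∪ [-1/7, 49/8]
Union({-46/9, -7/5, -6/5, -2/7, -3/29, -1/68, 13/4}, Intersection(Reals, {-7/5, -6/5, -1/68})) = {-46/9, -7/5, -6/5, -2/7, -3/29, -1/68, 13/4}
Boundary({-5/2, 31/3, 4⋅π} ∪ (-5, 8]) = {-5, 8, 31/3, 4⋅π}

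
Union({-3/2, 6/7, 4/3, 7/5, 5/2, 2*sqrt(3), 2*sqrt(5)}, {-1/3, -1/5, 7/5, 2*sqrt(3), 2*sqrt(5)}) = {-3/2, -1/3, -1/5, 6/7, 4/3, 7/5, 5/2, 2*sqrt(3), 2*sqrt(5)}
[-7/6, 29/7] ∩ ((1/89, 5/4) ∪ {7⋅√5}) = (1/89, 5/4)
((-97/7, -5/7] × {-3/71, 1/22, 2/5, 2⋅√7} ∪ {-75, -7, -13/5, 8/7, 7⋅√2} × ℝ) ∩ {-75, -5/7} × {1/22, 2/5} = {-75, -5/7} × {1/22, 2/5}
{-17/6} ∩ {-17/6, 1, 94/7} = {-17/6}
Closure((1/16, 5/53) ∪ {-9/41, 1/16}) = {-9/41} ∪ [1/16, 5/53]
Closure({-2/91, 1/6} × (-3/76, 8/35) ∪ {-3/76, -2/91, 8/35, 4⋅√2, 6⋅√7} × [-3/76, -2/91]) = ({-2/91, 1/6} × [-3/76, 8/35]) ∪ ({-3/76, -2/91, 8/35, 4⋅√2, 6⋅√7} × [-3/76, -2/91])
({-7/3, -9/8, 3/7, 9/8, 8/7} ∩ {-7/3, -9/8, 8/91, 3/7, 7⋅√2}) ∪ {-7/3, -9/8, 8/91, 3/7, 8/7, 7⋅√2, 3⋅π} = {-7/3, -9/8, 8/91, 3/7, 8/7, 7⋅√2, 3⋅π}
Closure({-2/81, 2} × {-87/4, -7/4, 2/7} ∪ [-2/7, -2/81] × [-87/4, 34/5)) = ({-2/81, 2} × {-87/4, -7/4, 2/7}) ∪ ([-2/7, -2/81] × [-87/4, 34/5])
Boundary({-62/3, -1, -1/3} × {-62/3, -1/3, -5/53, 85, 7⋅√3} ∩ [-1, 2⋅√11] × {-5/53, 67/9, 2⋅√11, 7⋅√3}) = {-1, -1/3} × {-5/53, 7⋅√3}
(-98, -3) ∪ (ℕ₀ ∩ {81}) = (-98, -3) ∪ {81}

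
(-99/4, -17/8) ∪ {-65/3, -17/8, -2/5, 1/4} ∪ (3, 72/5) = (-99/4, -17/8] ∪ {-2/5, 1/4} ∪ (3, 72/5)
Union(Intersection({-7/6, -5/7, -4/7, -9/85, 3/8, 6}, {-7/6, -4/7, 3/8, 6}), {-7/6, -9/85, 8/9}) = {-7/6, -4/7, -9/85, 3/8, 8/9, 6}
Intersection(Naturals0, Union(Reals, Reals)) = Naturals0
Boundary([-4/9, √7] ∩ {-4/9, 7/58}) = {-4/9, 7/58}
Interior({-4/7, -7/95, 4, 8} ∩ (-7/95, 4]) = ∅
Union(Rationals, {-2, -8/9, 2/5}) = Rationals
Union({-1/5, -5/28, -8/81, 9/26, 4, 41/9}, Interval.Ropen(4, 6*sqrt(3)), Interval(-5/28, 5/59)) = Union({-1/5, 9/26}, Interval(-5/28, 5/59), Interval.Ropen(4, 6*sqrt(3)))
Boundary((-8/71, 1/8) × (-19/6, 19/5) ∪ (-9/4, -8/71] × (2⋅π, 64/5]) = ({-8/71, 1/8} × [-19/6, 19/5]) ∪ ([-8/71, 1/8] × {-19/6, 19/5}) ∪ ({-9/4, -8/71} × [2⋅π, 64/5]) ∪ ([-9/4, -8/71] × {64/5, 2⋅π})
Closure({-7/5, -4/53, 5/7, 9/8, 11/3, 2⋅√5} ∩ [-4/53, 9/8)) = {-4/53, 5/7}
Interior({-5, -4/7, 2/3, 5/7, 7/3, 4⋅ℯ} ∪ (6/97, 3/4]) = (6/97, 3/4)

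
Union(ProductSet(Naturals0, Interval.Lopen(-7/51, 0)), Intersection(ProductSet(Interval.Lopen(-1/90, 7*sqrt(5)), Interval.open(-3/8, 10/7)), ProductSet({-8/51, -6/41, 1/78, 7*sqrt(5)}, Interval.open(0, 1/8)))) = Union(ProductSet({1/78, 7*sqrt(5)}, Interval.open(0, 1/8)), ProductSet(Naturals0, Interval.Lopen(-7/51, 0)))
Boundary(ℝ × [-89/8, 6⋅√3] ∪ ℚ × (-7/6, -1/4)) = ℝ × {-89/8, 6⋅√3}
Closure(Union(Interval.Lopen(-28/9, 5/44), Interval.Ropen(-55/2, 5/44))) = Interval(-55/2, 5/44)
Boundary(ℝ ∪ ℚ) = ∅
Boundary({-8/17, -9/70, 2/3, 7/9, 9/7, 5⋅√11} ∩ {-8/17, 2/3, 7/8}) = {-8/17, 2/3}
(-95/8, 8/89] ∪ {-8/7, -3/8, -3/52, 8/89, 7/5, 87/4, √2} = (-95/8, 8/89] ∪ {7/5, 87/4, √2}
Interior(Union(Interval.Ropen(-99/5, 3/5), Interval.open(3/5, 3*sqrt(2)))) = Union(Interval.open(-99/5, 3/5), Interval.open(3/5, 3*sqrt(2)))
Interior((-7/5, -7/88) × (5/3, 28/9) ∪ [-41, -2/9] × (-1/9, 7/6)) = ((-41, -2/9) × (-1/9, 7/6)) ∪ ((-7/5, -7/88) × (5/3, 28/9))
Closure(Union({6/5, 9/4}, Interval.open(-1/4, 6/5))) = Union({9/4}, Interval(-1/4, 6/5))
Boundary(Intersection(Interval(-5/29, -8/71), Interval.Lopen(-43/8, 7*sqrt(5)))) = {-5/29, -8/71}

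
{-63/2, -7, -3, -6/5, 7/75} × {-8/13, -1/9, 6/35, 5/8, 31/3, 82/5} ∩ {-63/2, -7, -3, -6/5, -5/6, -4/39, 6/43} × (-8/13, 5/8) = {-63/2, -7, -3, -6/5} × {-1/9, 6/35}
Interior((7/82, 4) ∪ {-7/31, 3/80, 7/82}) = (7/82, 4)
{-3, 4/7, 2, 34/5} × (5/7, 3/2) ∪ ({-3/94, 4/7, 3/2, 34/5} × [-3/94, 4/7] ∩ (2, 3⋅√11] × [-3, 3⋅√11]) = ({34/5} × [-3/94, 4/7]) ∪ ({-3, 4/7, 2, 34/5} × (5/7, 3/2))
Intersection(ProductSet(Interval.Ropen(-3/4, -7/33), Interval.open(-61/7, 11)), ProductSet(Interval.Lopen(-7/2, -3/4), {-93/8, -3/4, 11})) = ProductSet({-3/4}, {-3/4})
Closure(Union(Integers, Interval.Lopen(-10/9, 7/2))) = Union(Integers, Interval(-10/9, 7/2))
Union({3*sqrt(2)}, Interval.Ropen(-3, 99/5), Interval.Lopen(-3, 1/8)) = Interval.Ropen(-3, 99/5)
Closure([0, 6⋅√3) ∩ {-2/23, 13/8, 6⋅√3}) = {13/8}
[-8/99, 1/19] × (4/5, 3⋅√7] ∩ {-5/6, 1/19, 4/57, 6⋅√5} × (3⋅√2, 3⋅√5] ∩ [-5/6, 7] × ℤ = {1/19} × {5, 6}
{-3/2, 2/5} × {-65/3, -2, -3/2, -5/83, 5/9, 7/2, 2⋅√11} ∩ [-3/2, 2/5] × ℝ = {-3/2, 2/5} × {-65/3, -2, -3/2, -5/83, 5/9, 7/2, 2⋅√11}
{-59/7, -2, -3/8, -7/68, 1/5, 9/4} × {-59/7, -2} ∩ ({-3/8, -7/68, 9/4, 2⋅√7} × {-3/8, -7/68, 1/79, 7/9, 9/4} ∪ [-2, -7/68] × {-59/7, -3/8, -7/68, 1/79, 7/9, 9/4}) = {-2, -3/8, -7/68} × {-59/7}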